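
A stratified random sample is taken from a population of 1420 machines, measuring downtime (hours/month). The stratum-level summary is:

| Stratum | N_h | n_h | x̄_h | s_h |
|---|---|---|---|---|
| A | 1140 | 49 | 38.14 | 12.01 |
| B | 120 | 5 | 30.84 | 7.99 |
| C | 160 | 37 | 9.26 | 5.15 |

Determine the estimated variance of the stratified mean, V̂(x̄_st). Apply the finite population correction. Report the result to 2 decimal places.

V̂(x̄_st) ≈ 1.91

V̂(x̄_st) = Σ W_h² (1 − n_h/N_h) s_h²/n_h, with W_h = N_h/N and N = 1420:
  stratum A: (1140/1420)²·(1 − 49/1140)·12.01²/49 = 1.81569
  stratum B: (120/1420)²·(1 − 5/120)·7.99²/5 = 0.0873828
  stratum C: (160/1420)²·(1 − 37/160)·5.15²/37 = 0.00699618
V̂(x̄_st) = 1.91007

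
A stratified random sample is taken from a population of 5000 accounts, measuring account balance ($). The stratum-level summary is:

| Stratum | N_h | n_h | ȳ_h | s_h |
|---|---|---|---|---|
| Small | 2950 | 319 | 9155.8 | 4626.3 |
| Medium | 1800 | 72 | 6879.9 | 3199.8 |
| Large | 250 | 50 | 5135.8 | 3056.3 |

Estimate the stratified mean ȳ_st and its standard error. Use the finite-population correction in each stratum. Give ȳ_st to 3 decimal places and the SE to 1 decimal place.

ȳ_st = Σ W_h ȳ_h = (2950·9155.8 + 1800·6879.9 + 250·5135.8)/5000 = 8135.47600
V̂(ȳ_st) = Σ W_h² (1 − n_h/N_h) s_h²/n_h, with W_h = N_h/N and N = 5000:
  stratum Small: (2950/5000)²·(1 − 319/2950)·4626.3²/319 = 20829.5
  stratum Medium: (1800/5000)²·(1 − 72/1800)·3199.8²/72 = 17692.5
  stratum Large: (250/5000)²·(1 − 50/250)·3056.3²/50 = 373.639
V̂(ȳ_st) = 38895.7
SE(ȳ_st) = √38895.7 = 197.22

ȳ_st ≈ 8135.476, SE ≈ 197.2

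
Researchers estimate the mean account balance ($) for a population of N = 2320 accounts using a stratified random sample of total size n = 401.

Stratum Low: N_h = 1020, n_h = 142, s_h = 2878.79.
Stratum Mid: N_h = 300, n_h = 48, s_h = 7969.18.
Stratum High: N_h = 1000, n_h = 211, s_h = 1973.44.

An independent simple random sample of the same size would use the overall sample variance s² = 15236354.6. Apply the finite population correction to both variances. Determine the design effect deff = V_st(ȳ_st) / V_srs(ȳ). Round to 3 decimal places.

deff ≈ 0.986

V̂(ȳ_st) = Σ W_h² (1 − n_h/N_h) s_h²/n_h, with W_h = N_h/N and N = 2320:
  stratum Low: (1020/2320)²·(1 − 142/1020)·2878.79²/142 = 9710.7
  stratum Mid: (300/2320)²·(1 − 48/300)·7969.18²/48 = 18583.7
  stratum High: (1000/2320)²·(1 − 211/1000)·1973.44²/211 = 2705.62
V_st = 31000
V_srs = (1 − 401/2320)·15236354.6/401 = 31428.5
deff = V_st / V_srs = 31000/31428.5 = 0.9864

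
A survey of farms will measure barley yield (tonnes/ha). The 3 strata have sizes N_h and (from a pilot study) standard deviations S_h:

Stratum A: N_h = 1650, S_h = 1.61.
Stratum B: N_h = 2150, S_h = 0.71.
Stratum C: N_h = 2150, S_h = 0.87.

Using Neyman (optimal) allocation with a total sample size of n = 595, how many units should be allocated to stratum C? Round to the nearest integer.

Neyman allocation: n_h = n · N_h S_h / Σ N_i S_i, with n = 595.
  stratum A: N_h·S_h = 1650·1.61 = 2656.50
  stratum B: N_h·S_h = 2150·0.71 = 1526.50
  stratum C: N_h·S_h = 2150·0.87 = 1870.50
Σ N_h S_h = 6053.50
n for stratum C = 595·1870.50/6053.50 = 183.852 → 184

184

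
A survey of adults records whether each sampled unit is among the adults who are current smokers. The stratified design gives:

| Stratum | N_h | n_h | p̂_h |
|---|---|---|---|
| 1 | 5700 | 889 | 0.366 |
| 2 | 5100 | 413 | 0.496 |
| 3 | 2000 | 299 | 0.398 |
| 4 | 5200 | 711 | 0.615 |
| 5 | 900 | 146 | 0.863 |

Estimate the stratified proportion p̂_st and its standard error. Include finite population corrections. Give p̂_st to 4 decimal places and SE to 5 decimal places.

N = 18900; stratum weights W_h = N_h/N.
p̂_st = Σ W_h p̂_h = (5700·0.366 + 5100·0.496 + 2000·0.398 + 5200·0.615 + 900·0.863)/18900 = 0.49664
V̂(p̂_st) = Σ W_h² (1 − n_h/N_h) p̂_h(1−p̂_h)/(n_h−1):
  stratum 1: (5700/18900)²·(1 − 889/5700)·0.366·0.634/888 = 2.00606e-05
  stratum 2: (5100/18900)²·(1 − 413/5100)·0.496·0.504/412 = 4.06028e-05
  stratum 3: (2000/18900)²·(1 − 299/2000)·0.398·0.602/298 = 7.65727e-06
  stratum 4: (5200/18900)²·(1 − 711/5200)·0.615·0.385/710 = 2.17925e-05
  stratum 5: (900/18900)²·(1 − 146/900)·0.863·0.137/145 = 1.54901e-06
V̂(p̂_st) = 9.16622e-05; SE = √V̂ = 0.00957404

p̂_st ≈ 0.4966, SE ≈ 0.00957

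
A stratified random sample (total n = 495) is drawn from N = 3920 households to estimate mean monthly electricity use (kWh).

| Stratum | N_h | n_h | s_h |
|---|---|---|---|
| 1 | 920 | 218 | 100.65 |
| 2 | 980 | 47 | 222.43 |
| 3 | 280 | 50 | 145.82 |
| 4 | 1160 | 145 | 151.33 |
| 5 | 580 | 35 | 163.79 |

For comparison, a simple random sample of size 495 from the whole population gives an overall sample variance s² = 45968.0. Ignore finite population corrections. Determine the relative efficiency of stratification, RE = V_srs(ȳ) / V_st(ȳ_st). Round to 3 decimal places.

RE ≈ 0.918

V̂(ȳ_st) = Σ W_h² s_h²/n_h, with W_h = N_h/N and N = 3920:
  stratum 1: (920/3920)²·100.65²/218 = 2.55961
  stratum 2: (980/3920)²·222.43²/47 = 65.7914
  stratum 3: (280/3920)²·145.82²/50 = 2.16974
  stratum 4: (1160/3920)²·151.33²/145 = 13.8301
  stratum 5: (580/3920)²·163.79²/35 = 16.7799
V_st = 101.131
V_srs = s²/n = 45968.0/495 = 92.8646
Relative efficiency = V_srs / V_st = 92.8646/101.131 = 0.9183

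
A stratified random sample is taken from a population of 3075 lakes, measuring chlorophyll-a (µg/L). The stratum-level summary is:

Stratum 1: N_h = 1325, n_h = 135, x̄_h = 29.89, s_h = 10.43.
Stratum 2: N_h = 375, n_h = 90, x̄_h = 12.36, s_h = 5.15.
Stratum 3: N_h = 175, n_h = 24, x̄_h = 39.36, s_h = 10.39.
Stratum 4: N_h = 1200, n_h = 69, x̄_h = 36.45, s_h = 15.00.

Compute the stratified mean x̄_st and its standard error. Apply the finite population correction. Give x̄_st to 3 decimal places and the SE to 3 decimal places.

x̄_st ≈ 30.851, SE ≈ 0.786

x̄_st = Σ W_h x̄_h = (1325·29.89 + 375·12.36 + 175·39.36 + 1200·36.45)/3075 = 30.85114
V̂(x̄_st) = Σ W_h² (1 − n_h/N_h) s_h²/n_h, with W_h = N_h/N and N = 3075:
  stratum 1: (1325/3075)²·(1 − 135/1325)·10.43²/135 = 0.134372
  stratum 2: (375/3075)²·(1 − 90/375)·5.15²/90 = 0.00333087
  stratum 3: (175/3075)²·(1 − 24/175)·10.39²/24 = 0.0125703
  stratum 4: (1200/3075)²·(1 − 69/1200)·15.00²/69 = 0.468044
V̂(x̄_st) = 0.618317
SE(x̄_st) = √0.618317 = 0.786331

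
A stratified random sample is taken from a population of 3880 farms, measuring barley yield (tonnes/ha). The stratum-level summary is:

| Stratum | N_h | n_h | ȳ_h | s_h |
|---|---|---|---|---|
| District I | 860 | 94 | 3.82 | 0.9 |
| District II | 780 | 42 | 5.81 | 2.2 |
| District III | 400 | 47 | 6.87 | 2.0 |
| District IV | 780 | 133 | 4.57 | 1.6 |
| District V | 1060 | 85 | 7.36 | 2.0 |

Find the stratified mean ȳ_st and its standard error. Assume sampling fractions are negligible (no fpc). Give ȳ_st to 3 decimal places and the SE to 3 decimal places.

ȳ_st ≈ 5.652, SE ≈ 0.101

ȳ_st = Σ W_h ȳ_h = (860·3.82 + 780·5.81 + 400·6.87 + 780·4.57 + 1060·7.36)/3880 = 5.65237
V̂(ȳ_st) = Σ W_h² s_h²/n_h, with W_h = N_h/N and N = 3880:
  stratum District I: (860/3880)²·0.9²/94 = 0.000423341
  stratum District II: (780/3880)²·2.2²/42 = 0.00465717
  stratum District III: (400/3880)²·2.0²/47 = 0.000904521
  stratum District IV: (780/3880)²·1.6²/133 = 0.000777883
  stratum District V: (1060/3880)²·2.0²/85 = 0.00351228
V̂(ȳ_st) = 0.0102752
SE(ȳ_st) = √0.0102752 = 0.101367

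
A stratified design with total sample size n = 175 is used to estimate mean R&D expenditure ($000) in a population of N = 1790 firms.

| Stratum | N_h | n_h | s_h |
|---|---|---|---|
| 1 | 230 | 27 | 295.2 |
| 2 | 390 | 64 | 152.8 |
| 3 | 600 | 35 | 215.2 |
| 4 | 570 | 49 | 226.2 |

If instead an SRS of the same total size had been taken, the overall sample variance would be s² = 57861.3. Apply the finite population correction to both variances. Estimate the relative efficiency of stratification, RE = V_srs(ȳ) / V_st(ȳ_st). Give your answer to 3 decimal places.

V̂(ȳ_st) = Σ W_h² (1 − n_h/N_h) s_h²/n_h, with W_h = N_h/N and N = 1790:
  stratum 1: (230/1790)²·(1 − 27/230)·295.2²/27 = 47.0313
  stratum 2: (390/1790)²·(1 − 64/390)·152.8²/64 = 14.4758
  stratum 3: (600/1790)²·(1 − 35/600)·215.2²/35 = 139.994
  stratum 4: (570/1790)²·(1 − 49/570)·226.2²/49 = 96.7822
V_st = 298.284
V_srs = (1 − 175/1790)·57861.3/175 = 298.311
Relative efficiency = V_srs / V_st = 298.311/298.284 = 1.0001

RE ≈ 1.000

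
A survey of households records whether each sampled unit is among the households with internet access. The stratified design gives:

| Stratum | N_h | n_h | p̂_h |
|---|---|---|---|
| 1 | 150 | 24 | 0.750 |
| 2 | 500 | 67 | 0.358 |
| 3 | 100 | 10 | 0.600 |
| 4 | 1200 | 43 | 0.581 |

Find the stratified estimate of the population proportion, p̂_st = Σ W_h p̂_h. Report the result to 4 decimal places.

N = 1950; stratum weights W_h = N_h/N.
p̂_st = Σ W_h p̂_h = (150·0.750 + 500·0.358 + 100·0.600 + 1200·0.581)/1950 = 0.53779

p̂_st ≈ 0.5378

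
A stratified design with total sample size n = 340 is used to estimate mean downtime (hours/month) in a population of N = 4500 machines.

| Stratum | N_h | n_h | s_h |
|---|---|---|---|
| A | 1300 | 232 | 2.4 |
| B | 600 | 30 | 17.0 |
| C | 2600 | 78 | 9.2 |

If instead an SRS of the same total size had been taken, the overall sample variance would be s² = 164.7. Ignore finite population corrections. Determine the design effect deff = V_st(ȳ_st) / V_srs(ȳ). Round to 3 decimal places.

deff ≈ 1.106

V̂(ȳ_st) = Σ W_h² s_h²/n_h, with W_h = N_h/N and N = 4500:
  stratum A: (1300/4500)²·2.4²/232 = 0.00207203
  stratum B: (600/4500)²·17.0²/30 = 0.171259
  stratum C: (2600/4500)²·9.2²/78 = 0.362245
V_st = 0.535577
V_srs = s²/n = 164.7/340 = 0.484412
deff = V_st / V_srs = 0.535577/0.484412 = 1.1056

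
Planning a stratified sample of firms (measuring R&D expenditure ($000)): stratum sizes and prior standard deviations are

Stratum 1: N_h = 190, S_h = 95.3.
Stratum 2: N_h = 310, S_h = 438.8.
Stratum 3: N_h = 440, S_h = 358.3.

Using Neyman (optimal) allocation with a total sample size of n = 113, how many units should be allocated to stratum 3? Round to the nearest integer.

57

Neyman allocation: n_h = n · N_h S_h / Σ N_i S_i, with n = 113.
  stratum 1: N_h·S_h = 190·95.3 = 18107.00
  stratum 2: N_h·S_h = 310·438.8 = 136028.00
  stratum 3: N_h·S_h = 440·358.3 = 157652.00
Σ N_h S_h = 311787.00
n for stratum 3 = 113·157652.00/311787.00 = 57.137 → 57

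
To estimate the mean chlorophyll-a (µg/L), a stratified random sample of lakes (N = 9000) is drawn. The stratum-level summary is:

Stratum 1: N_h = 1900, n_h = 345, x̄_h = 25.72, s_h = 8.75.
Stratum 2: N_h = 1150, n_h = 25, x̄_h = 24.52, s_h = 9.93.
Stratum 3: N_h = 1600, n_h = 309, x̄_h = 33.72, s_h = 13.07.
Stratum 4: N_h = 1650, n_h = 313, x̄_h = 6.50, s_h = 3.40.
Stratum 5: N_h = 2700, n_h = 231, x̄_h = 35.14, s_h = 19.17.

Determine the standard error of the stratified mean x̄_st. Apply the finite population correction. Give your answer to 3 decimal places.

V̂(x̄_st) = Σ W_h² (1 − n_h/N_h) s_h²/n_h, with W_h = N_h/N and N = 9000:
  stratum 1: (1900/9000)²·(1 − 345/1900)·8.75²/345 = 0.00809461
  stratum 2: (1150/9000)²·(1 − 25/1150)·9.93²/25 = 0.0629976
  stratum 3: (1600/9000)²·(1 − 309/1600)·13.07²/309 = 0.0140979
  stratum 4: (1650/9000)²·(1 − 313/1650)·3.40²/313 = 0.00100587
  stratum 5: (2700/9000)²·(1 − 231/2700)·19.17²/231 = 0.130928
V̂(x̄_st) = 0.217124
SE(x̄_st) = √0.217124 = 0.465965

SE(x̄_st) ≈ 0.466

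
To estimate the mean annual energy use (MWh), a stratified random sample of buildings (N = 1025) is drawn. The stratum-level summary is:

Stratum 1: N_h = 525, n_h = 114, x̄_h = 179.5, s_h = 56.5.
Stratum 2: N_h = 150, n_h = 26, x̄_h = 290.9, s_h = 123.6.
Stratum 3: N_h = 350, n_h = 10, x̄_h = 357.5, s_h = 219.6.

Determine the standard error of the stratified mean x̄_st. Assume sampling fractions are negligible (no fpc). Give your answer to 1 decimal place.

SE(x̄_st) ≈ 24.1

V̂(x̄_st) = Σ W_h² s_h²/n_h, with W_h = N_h/N and N = 1025:
  stratum 1: (525/1025)²·56.5²/114 = 7.3462
  stratum 2: (150/1025)²·123.6²/26 = 12.5834
  stratum 3: (350/1025)²·219.6²/10 = 562.281
V̂(x̄_st) = 582.21
SE(x̄_st) = √582.21 = 24.129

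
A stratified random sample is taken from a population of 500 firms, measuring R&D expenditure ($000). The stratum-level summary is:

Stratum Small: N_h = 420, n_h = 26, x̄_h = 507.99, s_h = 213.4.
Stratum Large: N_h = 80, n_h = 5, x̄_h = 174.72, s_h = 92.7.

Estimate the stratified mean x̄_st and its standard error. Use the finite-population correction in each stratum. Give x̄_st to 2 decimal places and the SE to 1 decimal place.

x̄_st = Σ W_h x̄_h = (420·507.99 + 80·174.72)/500 = 454.66680
V̂(x̄_st) = Σ W_h² (1 − n_h/N_h) s_h²/n_h, with W_h = N_h/N and N = 500:
  stratum Small: (420/500)²·(1 − 26/420)·213.4²/26 = 1159.37
  stratum Large: (80/500)²·(1 − 5/80)·92.7²/5 = 41.2478
V̂(x̄_st) = 1200.61
SE(x̄_st) = √1200.61 = 34.6499

x̄_st ≈ 454.67, SE ≈ 34.6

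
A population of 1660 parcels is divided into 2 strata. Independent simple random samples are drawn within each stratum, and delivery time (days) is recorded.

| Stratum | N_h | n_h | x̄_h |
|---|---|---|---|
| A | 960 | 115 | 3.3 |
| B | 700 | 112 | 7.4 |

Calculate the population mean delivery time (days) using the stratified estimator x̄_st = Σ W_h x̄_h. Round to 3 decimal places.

x̄_st ≈ 5.029

N = Σ N_h = 1660. Stratum weights W_h = N_h/N.
x̄_st = (960·3.3 + 700·7.4) / 1660 = 5.02892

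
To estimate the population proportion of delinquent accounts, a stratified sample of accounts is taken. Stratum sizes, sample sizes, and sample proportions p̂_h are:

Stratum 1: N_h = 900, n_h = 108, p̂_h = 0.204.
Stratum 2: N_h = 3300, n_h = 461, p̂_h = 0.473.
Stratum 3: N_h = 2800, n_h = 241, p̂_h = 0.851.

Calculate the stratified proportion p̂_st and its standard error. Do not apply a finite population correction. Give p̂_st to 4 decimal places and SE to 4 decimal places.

p̂_st ≈ 0.5896, SE ≈ 0.0152

N = 7000; stratum weights W_h = N_h/N.
p̂_st = Σ W_h p̂_h = (900·0.204 + 3300·0.473 + 2800·0.851)/7000 = 0.58961
V̂(p̂_st) = Σ W_h² p̂_h(1−p̂_h)/(n_h−1):
  stratum 1: (900/7000)²·0.204·0.796/107 = 2.5087e-05
  stratum 2: (3300/7000)²·0.473·0.527/460 = 0.000120433
  stratum 3: (2800/7000)²·0.851·0.149/240 = 8.45327e-05
V̂(p̂_st) = 0.000230053; SE = √V̂ = 0.0151675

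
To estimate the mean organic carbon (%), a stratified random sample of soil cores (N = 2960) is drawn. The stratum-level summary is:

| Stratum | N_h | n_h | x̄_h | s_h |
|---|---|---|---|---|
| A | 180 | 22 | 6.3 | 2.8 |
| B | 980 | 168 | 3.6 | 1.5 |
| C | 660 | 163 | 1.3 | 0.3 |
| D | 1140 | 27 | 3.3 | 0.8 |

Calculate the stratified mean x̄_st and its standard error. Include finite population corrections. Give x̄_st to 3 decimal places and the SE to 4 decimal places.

x̄_st = Σ W_h x̄_h = (180·6.3 + 980·3.6 + 660·1.3 + 1140·3.3)/2960 = 3.13581
V̂(x̄_st) = Σ W_h² (1 − n_h/N_h) s_h²/n_h, with W_h = N_h/N and N = 2960:
  stratum A: (180/2960)²·(1 − 22/180)·2.8²/22 = 0.00115675
  stratum B: (980/2960)²·(1 − 168/980)·1.5²/168 = 0.00121639
  stratum C: (660/2960)²·(1 − 163/660)·0.3²/163 = 2.06715e-05
  stratum D: (1140/2960)²·(1 − 27/1140)·0.8²/27 = 0.00343268
V̂(x̄_st) = 0.00582648
SE(x̄_st) = √0.00582648 = 0.0763314

x̄_st ≈ 3.136, SE ≈ 0.0763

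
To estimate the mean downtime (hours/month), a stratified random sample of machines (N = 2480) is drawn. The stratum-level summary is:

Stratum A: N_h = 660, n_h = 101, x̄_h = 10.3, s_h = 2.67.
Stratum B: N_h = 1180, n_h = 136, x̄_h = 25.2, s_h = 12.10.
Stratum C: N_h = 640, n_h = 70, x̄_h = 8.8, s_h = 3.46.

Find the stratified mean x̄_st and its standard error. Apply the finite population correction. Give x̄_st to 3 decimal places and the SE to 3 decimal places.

x̄_st = Σ W_h x̄_h = (660·10.3 + 1180·25.2 + 640·8.8)/2480 = 17.00242
V̂(x̄_st) = Σ W_h² (1 − n_h/N_h) s_h²/n_h, with W_h = N_h/N and N = 2480:
  stratum A: (660/2480)²·(1 − 101/660)·2.67²/101 = 0.00423403
  stratum B: (1180/2480)²·(1 − 136/1180)·12.10²/136 = 0.215631
  stratum C: (640/2480)²·(1 − 70/640)·3.46²/70 = 0.0101439
V̂(x̄_st) = 0.230009
SE(x̄_st) = √0.230009 = 0.479592

x̄_st ≈ 17.002, SE ≈ 0.480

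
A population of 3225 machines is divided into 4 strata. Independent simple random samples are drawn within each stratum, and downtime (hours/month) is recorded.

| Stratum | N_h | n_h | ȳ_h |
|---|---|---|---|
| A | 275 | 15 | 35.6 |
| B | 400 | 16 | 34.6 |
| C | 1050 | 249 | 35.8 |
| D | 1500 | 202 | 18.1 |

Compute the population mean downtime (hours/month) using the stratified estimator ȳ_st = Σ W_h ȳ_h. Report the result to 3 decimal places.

N = Σ N_h = 3225. Stratum weights W_h = N_h/N.
ȳ_st = (275·35.6 + 400·34.6 + 1050·35.8 + 1500·18.1) / 3225 = 27.40155

ȳ_st ≈ 27.402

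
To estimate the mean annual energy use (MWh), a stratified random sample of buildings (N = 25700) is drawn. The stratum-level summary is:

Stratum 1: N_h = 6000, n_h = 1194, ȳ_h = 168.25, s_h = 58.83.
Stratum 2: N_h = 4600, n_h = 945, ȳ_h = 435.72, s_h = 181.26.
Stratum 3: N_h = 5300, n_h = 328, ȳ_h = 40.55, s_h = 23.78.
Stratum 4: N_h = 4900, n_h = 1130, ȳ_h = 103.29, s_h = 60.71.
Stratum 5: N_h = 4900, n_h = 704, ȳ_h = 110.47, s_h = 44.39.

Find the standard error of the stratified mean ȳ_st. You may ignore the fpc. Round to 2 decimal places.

V̂(ȳ_st) = Σ W_h² s_h²/n_h, with W_h = N_h/N and N = 25700:
  stratum 1: (6000/25700)²·58.83²/1194 = 0.15799
  stratum 2: (4600/25700)²·181.26²/945 = 1.11384
  stratum 3: (5300/25700)²·23.78²/328 = 0.0733222
  stratum 4: (4900/25700)²·60.71²/1130 = 0.118568
  stratum 5: (4900/25700)²·44.39²/704 = 0.101747
V̂(ȳ_st) = 1.56546
SE(ȳ_st) = √1.56546 = 1.25119

SE(ȳ_st) ≈ 1.25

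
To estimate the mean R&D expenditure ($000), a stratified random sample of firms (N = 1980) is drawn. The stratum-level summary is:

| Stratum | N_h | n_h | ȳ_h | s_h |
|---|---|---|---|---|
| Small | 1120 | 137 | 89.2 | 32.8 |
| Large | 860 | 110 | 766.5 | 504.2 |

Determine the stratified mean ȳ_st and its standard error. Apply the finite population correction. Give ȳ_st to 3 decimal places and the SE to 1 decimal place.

ȳ_st = Σ W_h ȳ_h = (1120·89.2 + 860·766.5)/1980 = 383.38081
V̂(ȳ_st) = Σ W_h² (1 − n_h/N_h) s_h²/n_h, with W_h = N_h/N and N = 1980:
  stratum Small: (1120/1980)²·(1 − 137/1120)·32.8²/137 = 2.2053
  stratum Large: (860/1980)²·(1 − 110/860)·504.2²/110 = 380.226
V̂(ȳ_st) = 382.432
SE(ȳ_st) = √382.432 = 19.5559

ȳ_st ≈ 383.381, SE ≈ 19.6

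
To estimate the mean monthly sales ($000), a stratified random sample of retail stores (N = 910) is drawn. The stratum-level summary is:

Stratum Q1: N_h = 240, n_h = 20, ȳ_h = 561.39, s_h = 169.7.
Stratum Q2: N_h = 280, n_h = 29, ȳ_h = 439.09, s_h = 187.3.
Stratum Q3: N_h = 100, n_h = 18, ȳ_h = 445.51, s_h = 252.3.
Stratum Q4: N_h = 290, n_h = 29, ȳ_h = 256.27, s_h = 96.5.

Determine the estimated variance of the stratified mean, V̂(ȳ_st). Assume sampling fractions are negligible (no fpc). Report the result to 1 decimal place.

V̂(ȳ_st) = Σ W_h² s_h²/n_h, with W_h = N_h/N and N = 910:
  stratum Q1: (240/910)²·169.7²/20 = 100.155
  stratum Q2: (280/910)²·187.3²/29 = 114.528
  stratum Q3: (100/910)²·252.3²/18 = 42.705
  stratum Q4: (290/910)²·96.5²/29 = 32.6114
V̂(ȳ_st) = 289.999

V̂(ȳ_st) ≈ 290.0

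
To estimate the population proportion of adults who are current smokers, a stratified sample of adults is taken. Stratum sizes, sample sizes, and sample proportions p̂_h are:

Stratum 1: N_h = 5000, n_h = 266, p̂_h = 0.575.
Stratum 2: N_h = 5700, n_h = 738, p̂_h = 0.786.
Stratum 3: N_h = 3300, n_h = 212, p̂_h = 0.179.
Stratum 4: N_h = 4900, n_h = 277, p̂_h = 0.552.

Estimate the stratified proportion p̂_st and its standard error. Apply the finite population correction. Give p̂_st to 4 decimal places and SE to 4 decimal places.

p̂_st ≈ 0.5635, SE ≈ 0.0125

N = 18900; stratum weights W_h = N_h/N.
p̂_st = Σ W_h p̂_h = (5000·0.575 + 5700·0.786 + 3300·0.179 + 4900·0.552)/18900 = 0.56353
V̂(p̂_st) = Σ W_h² (1 − n_h/N_h) p̂_h(1−p̂_h)/(n_h−1):
  stratum 1: (5000/18900)²·(1 − 266/5000)·0.575·0.425/265 = 6.11062e-05
  stratum 2: (5700/18900)²·(1 − 738/5700)·0.786·0.214/737 = 1.80708e-05
  stratum 3: (3300/18900)²·(1 − 212/3300)·0.179·0.821/211 = 1.98692e-05
  stratum 4: (4900/18900)²·(1 − 277/4900)·0.552·0.448/276 = 5.68204e-05
V̂(p̂_st) = 0.000155867; SE = √V̂ = 0.0124847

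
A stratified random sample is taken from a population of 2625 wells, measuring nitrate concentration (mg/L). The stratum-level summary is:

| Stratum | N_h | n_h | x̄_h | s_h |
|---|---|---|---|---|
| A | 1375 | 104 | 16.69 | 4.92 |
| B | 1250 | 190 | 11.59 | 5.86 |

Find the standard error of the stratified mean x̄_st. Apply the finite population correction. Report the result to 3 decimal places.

V̂(x̄_st) = Σ W_h² (1 − n_h/N_h) s_h²/n_h, with W_h = N_h/N and N = 2625:
  stratum A: (1375/2625)²·(1 − 104/1375)·4.92²/104 = 0.0590319
  stratum B: (1250/2625)²·(1 − 190/1250)·5.86²/190 = 0.0347535
V̂(x̄_st) = 0.0937854
SE(x̄_st) = √0.0937854 = 0.306244

SE(x̄_st) ≈ 0.306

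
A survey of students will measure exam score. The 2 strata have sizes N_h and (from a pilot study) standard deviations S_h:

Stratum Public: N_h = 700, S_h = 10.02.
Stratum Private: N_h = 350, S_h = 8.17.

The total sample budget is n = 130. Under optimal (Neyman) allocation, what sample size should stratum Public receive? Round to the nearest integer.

Neyman allocation: n_h = n · N_h S_h / Σ N_i S_i, with n = 130.
  stratum Public: N_h·S_h = 700·10.02 = 7014.00
  stratum Private: N_h·S_h = 350·8.17 = 2859.50
Σ N_h S_h = 9873.50
n for stratum Public = 130·7014.00/9873.50 = 92.350 → 92

92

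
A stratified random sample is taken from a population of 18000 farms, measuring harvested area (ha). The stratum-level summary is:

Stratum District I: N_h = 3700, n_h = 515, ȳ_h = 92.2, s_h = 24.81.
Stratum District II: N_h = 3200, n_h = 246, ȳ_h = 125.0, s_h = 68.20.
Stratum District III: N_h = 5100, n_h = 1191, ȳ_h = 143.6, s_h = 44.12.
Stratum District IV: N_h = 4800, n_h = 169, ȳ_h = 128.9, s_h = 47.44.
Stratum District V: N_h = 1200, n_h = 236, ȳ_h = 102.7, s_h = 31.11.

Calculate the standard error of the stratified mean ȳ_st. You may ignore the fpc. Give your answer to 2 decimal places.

SE(ȳ_st) ≈ 1.32

V̂(ȳ_st) = Σ W_h² s_h²/n_h, with W_h = N_h/N and N = 18000:
  stratum District I: (3700/18000)²·24.81²/515 = 0.0505016
  stratum District II: (3200/18000)²·68.20²/246 = 0.59757
  stratum District III: (5100/18000)²·44.12²/1191 = 0.131206
  stratum District IV: (4800/18000)²·47.44²/169 = 0.946979
  stratum District V: (1200/18000)²·31.11²/236 = 0.0182266
V̂(ȳ_st) = 1.74448
SE(ȳ_st) = √1.74448 = 1.32079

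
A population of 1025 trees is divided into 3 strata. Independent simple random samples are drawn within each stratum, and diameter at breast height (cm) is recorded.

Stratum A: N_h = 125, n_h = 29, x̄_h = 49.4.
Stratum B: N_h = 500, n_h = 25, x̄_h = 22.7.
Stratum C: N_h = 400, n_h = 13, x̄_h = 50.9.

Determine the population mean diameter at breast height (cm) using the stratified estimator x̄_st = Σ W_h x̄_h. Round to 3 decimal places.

x̄_st ≈ 36.961

N = Σ N_h = 1025. Stratum weights W_h = N_h/N.
x̄_st = (125·49.4 + 500·22.7 + 400·50.9) / 1025 = 36.96098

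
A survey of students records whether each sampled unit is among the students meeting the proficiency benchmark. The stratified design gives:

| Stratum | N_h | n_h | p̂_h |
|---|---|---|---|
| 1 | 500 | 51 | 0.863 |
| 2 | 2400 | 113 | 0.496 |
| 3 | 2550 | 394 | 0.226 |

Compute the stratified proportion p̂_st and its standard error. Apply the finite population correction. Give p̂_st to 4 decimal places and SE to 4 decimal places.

p̂_st ≈ 0.4033, SE ≈ 0.0226

N = 5450; stratum weights W_h = N_h/N.
p̂_st = Σ W_h p̂_h = (500·0.863 + 2400·0.496 + 2550·0.226)/5450 = 0.40334
V̂(p̂_st) = Σ W_h² (1 − n_h/N_h) p̂_h(1−p̂_h)/(n_h−1):
  stratum 1: (500/5450)²·(1 − 51/500)·0.863·0.137/50 = 1.78725e-05
  stratum 2: (2400/5450)²·(1 − 113/2400)·0.496·0.504/112 = 0.000412457
  stratum 3: (2550/5450)²·(1 − 394/2550)·0.226·0.774/393 = 8.23859e-05
V̂(p̂_st) = 0.000512715; SE = √V̂ = 0.0226432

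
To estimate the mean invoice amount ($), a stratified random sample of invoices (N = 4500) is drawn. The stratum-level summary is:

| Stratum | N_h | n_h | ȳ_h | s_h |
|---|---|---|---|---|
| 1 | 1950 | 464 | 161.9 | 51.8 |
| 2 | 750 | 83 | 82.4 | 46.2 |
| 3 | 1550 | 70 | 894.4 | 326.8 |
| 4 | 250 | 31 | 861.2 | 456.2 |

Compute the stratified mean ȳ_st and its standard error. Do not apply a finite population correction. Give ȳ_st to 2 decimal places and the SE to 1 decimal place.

ȳ_st ≈ 439.81, SE ≈ 14.3

ȳ_st = Σ W_h ȳ_h = (1950·161.9 + 750·82.4 + 1550·894.4 + 250·861.2)/4500 = 439.80556
V̂(ȳ_st) = Σ W_h² s_h²/n_h, with W_h = N_h/N and N = 4500:
  stratum 1: (1950/4500)²·51.8²/464 = 1.08589
  stratum 2: (750/4500)²·46.2²/83 = 0.714337
  stratum 3: (1550/4500)²·326.8²/70 = 181.011
  stratum 4: (250/4500)²·456.2²/31 = 20.7207
V̂(ȳ_st) = 203.532
SE(ȳ_st) = √203.532 = 14.2665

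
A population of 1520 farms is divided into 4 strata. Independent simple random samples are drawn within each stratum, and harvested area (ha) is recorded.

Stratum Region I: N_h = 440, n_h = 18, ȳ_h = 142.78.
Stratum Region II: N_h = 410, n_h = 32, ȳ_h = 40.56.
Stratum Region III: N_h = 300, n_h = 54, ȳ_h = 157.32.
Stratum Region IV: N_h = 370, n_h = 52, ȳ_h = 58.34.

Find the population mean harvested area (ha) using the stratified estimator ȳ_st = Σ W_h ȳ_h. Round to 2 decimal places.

N = Σ N_h = 1520. Stratum weights W_h = N_h/N.
ȳ_st = (440·142.78 + 410·40.56 + 300·157.32 + 370·58.34) / 1520 = 97.5228

ȳ_st ≈ 97.52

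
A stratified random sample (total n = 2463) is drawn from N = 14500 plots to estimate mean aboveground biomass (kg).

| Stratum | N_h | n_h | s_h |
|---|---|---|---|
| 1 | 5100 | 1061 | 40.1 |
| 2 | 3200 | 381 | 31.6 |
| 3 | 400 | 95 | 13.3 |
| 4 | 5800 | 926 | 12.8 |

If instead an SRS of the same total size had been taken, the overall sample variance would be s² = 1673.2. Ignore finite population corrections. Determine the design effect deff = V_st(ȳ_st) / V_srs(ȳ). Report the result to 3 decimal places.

deff ≈ 0.508

V̂(ȳ_st) = Σ W_h² s_h²/n_h, with W_h = N_h/N and N = 14500:
  stratum 1: (5100/14500)²·40.1²/1061 = 0.18749
  stratum 2: (3200/14500)²·31.6²/381 = 0.127648
  stratum 3: (400/14500)²·13.3²/95 = 0.00141698
  stratum 4: (5800/14500)²·12.8²/926 = 0.0283093
V_st = 0.344864
V_srs = s²/n = 1673.2/2463 = 0.679334
deff = V_st / V_srs = 0.344864/0.679334 = 0.5076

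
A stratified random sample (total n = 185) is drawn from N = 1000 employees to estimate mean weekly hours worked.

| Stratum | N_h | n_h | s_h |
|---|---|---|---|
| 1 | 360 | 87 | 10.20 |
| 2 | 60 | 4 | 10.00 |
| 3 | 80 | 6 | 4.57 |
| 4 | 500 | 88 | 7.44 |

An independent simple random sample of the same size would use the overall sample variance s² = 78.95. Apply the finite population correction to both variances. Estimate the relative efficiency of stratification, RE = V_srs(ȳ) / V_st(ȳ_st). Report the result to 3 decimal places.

V̂(ȳ_st) = Σ W_h² (1 − n_h/N_h) s_h²/n_h, with W_h = N_h/N and N = 1000:
  stratum 1: (360/1000)²·(1 − 87/360)·10.20²/87 = 0.117529
  stratum 2: (60/1000)²·(1 − 4/60)·10.00²/4 = 0.084
  stratum 3: (80/1000)²·(1 − 6/80)·4.57²/6 = 0.0206064
  stratum 4: (500/1000)²·(1 − 88/500)·7.44²/88 = 0.129578
V_st = 0.351714
V_srs = (1 − 185/1000)·78.95/185 = 0.347807
Relative efficiency = V_srs / V_st = 0.347807/0.351714 = 0.9889

RE ≈ 0.989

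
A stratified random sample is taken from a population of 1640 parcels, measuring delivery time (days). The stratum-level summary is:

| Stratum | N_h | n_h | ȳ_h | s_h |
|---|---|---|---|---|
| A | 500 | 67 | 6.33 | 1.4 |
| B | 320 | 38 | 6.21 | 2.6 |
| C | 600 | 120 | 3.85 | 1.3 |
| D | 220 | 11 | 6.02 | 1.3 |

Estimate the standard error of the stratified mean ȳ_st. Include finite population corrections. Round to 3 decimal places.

SE(ȳ_st) ≈ 0.112

V̂(ȳ_st) = Σ W_h² (1 − n_h/N_h) s_h²/n_h, with W_h = N_h/N and N = 1640:
  stratum A: (500/1640)²·(1 − 67/500)·1.4²/67 = 0.00235479
  stratum B: (320/1640)²·(1 − 38/320)·2.6²/38 = 0.00596863
  stratum C: (600/1640)²·(1 − 120/600)·1.3²/120 = 0.00150803
  stratum D: (220/1640)²·(1 − 11/220)·1.3²/11 = 0.00262649
V̂(ȳ_st) = 0.0124579
SE(ȳ_st) = √0.0124579 = 0.111615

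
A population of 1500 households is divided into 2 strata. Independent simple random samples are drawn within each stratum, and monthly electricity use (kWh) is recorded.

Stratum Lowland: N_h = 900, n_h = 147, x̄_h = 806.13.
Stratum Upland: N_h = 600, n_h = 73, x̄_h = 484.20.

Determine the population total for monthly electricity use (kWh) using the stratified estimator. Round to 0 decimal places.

τ̂_st = Σ N_h x̄_h = 900·806.13 + 600·484.20 = 1016037

τ̂_st ≈ 1016037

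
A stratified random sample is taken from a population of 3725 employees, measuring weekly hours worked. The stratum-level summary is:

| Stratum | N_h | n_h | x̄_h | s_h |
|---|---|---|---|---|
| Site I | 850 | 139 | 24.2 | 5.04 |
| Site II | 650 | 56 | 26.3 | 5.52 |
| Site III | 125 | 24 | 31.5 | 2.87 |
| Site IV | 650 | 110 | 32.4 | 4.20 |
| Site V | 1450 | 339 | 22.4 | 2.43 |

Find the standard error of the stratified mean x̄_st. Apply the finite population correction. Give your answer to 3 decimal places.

SE(x̄_st) ≈ 0.172

V̂(x̄_st) = Σ W_h² (1 − n_h/N_h) s_h²/n_h, with W_h = N_h/N and N = 3725:
  stratum Site I: (850/3725)²·(1 − 139/850)·5.04²/139 = 0.00795944
  stratum Site II: (650/3725)²·(1 − 56/650)·5.52²/56 = 0.0151404
  stratum Site III: (125/3725)²·(1 − 24/125)·2.87²/24 = 0.000312271
  stratum Site IV: (650/3725)²·(1 − 110/650)·4.20²/110 = 0.00405658
  stratum Site V: (1450/3725)²·(1 − 339/1450)·2.43²/339 = 0.00202228
V̂(x̄_st) = 0.029491
SE(x̄_st) = √0.029491 = 0.171729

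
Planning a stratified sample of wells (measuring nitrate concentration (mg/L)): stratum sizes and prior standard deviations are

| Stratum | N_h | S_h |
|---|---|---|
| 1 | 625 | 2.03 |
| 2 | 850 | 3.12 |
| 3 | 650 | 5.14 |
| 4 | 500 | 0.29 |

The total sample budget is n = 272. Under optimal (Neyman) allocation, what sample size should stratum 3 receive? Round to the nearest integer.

123

Neyman allocation: n_h = n · N_h S_h / Σ N_i S_i, with n = 272.
  stratum 1: N_h·S_h = 625·2.03 = 1268.75
  stratum 2: N_h·S_h = 850·3.12 = 2652.00
  stratum 3: N_h·S_h = 650·5.14 = 3341.00
  stratum 4: N_h·S_h = 500·0.29 = 145.00
Σ N_h S_h = 7406.75
n for stratum 3 = 272·3341.00/7406.75 = 122.692 → 123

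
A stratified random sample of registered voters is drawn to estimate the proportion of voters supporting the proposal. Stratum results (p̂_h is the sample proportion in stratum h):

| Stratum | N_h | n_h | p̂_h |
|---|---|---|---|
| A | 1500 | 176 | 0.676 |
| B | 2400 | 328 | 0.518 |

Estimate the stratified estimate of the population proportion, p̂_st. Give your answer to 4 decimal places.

N = 3900; stratum weights W_h = N_h/N.
p̂_st = Σ W_h p̂_h = (1500·0.676 + 2400·0.518)/3900 = 0.57877

p̂_st ≈ 0.5788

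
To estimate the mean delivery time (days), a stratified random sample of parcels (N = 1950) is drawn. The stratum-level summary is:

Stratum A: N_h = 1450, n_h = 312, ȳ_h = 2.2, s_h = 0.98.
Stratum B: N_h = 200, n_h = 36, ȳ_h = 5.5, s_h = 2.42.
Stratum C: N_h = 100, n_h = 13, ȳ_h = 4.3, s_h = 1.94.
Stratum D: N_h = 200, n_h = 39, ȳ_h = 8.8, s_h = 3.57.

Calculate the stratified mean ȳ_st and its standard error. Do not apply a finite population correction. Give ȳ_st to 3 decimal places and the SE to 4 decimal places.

ȳ_st = Σ W_h ȳ_h = (1450·2.2 + 200·5.5 + 100·4.3 + 200·8.8)/1950 = 3.32308
V̂(ȳ_st) = Σ W_h² s_h²/n_h, with W_h = N_h/N and N = 1950:
  stratum A: (1450/1950)²·0.98²/312 = 0.00170202
  stratum B: (200/1950)²·2.42²/36 = 0.00171127
  stratum C: (100/1950)²·1.94²/13 = 0.000761361
  stratum D: (200/1950)²·3.57²/39 = 0.00343766
V̂(ȳ_st) = 0.00761231
SE(ȳ_st) = √0.00761231 = 0.0872485

ȳ_st ≈ 3.323, SE ≈ 0.0872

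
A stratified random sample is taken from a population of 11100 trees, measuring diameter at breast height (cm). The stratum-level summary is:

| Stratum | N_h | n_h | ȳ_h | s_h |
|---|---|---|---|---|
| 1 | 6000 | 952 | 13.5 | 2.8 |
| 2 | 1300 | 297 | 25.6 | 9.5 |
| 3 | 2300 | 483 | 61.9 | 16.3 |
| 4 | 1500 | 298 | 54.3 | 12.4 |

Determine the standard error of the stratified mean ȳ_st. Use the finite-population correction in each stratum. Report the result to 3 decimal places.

SE(ȳ_st) ≈ 0.177

V̂(ȳ_st) = Σ W_h² (1 − n_h/N_h) s_h²/n_h, with W_h = N_h/N and N = 11100:
  stratum 1: (6000/11100)²·(1 − 952/6000)·2.8²/952 = 0.00202443
  stratum 2: (1300/11100)²·(1 − 297/1300)·9.5²/297 = 0.0032158
  stratum 3: (2300/11100)²·(1 − 483/2300)·16.3²/483 = 0.018658
  stratum 4: (1500/11100)²·(1 − 298/1500)·12.4²/298 = 0.00755052
V̂(ȳ_st) = 0.0314487
SE(ȳ_st) = √0.0314487 = 0.177338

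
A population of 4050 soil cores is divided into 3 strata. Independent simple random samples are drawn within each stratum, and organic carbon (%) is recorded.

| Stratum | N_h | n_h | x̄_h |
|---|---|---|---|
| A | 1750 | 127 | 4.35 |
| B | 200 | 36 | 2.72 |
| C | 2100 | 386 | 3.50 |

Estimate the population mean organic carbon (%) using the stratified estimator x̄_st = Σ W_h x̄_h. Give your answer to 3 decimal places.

N = Σ N_h = 4050. Stratum weights W_h = N_h/N.
x̄_st = (1750·4.35 + 200·2.72 + 2100·3.50) / 4050 = 3.82877

x̄_st ≈ 3.829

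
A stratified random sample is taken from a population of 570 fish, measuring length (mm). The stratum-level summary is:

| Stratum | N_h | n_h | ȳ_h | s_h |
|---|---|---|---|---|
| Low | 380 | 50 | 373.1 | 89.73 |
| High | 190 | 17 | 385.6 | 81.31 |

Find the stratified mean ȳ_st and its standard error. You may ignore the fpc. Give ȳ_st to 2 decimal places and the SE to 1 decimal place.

ȳ_st = Σ W_h ȳ_h = (380·373.1 + 190·385.6)/570 = 377.26667
V̂(ȳ_st) = Σ W_h² s_h²/n_h, with W_h = N_h/N and N = 570:
  stratum Low: (380/570)²·89.73²/50 = 71.5686
  stratum High: (190/570)²·81.31²/17 = 43.2112
V̂(ȳ_st) = 114.78
SE(ȳ_st) = √114.78 = 10.7135

ȳ_st ≈ 377.27, SE ≈ 10.7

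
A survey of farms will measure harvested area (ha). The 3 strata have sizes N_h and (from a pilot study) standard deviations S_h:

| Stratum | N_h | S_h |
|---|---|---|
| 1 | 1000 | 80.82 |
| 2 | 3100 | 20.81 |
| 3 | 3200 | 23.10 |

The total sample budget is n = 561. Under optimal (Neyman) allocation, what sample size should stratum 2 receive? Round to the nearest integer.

165

Neyman allocation: n_h = n · N_h S_h / Σ N_i S_i, with n = 561.
  stratum 1: N_h·S_h = 1000·80.82 = 80820.00
  stratum 2: N_h·S_h = 3100·20.81 = 64511.00
  stratum 3: N_h·S_h = 3200·23.10 = 73920.00
Σ N_h S_h = 219251.00
n for stratum 2 = 561·64511.00/219251.00 = 165.065 → 165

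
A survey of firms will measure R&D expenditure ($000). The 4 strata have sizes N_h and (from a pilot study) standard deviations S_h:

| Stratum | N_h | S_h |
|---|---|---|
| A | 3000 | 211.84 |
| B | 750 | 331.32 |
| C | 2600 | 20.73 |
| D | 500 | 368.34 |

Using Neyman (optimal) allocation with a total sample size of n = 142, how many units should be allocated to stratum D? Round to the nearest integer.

23

Neyman allocation: n_h = n · N_h S_h / Σ N_i S_i, with n = 142.
  stratum A: N_h·S_h = 3000·211.84 = 635520.00
  stratum B: N_h·S_h = 750·331.32 = 248490.00
  stratum C: N_h·S_h = 2600·20.73 = 53898.00
  stratum D: N_h·S_h = 500·368.34 = 184170.00
Σ N_h S_h = 1122078.00
n for stratum D = 142·184170.00/1122078.00 = 23.307 → 23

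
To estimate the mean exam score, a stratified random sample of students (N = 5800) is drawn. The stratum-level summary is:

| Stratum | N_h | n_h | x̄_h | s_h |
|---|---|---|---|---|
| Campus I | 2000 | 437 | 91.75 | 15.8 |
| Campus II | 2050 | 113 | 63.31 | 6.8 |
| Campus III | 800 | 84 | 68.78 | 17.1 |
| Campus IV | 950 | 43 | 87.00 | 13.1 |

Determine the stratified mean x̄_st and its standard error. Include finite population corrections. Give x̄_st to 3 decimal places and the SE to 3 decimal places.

x̄_st = Σ W_h x̄_h = (2000·91.75 + 2050·63.31 + 800·68.78 + 950·87.00)/5800 = 77.75164
V̂(x̄_st) = Σ W_h² (1 − n_h/N_h) s_h²/n_h, with W_h = N_h/N and N = 5800:
  stratum Campus I: (2000/5800)²·(1 − 437/2000)·15.8²/437 = 0.0530843
  stratum Campus II: (2050/5800)²·(1 − 113/2050)·6.8²/113 = 0.0483022
  stratum Campus III: (800/5800)²·(1 − 84/800)·17.1²/84 = 0.0592734
  stratum Campus IV: (950/5800)²·(1 − 43/950)·13.1²/43 = 0.102223
V̂(x̄_st) = 0.262883
SE(x̄_st) = √0.262883 = 0.512721

x̄_st ≈ 77.752, SE ≈ 0.513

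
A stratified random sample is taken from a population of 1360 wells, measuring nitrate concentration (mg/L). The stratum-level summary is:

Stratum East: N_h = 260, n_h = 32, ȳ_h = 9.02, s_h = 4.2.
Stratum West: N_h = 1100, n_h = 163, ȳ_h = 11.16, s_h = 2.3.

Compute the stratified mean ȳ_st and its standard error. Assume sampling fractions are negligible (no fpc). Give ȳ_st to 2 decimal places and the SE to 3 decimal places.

ȳ_st = Σ W_h ȳ_h = (260·9.02 + 1100·11.16)/1360 = 10.75088
V̂(ȳ_st) = Σ W_h² s_h²/n_h, with W_h = N_h/N and N = 1360:
  stratum East: (260/1360)²·4.2²/32 = 0.0201473
  stratum West: (1100/1360)²·2.3²/163 = 0.0212313
V̂(ȳ_st) = 0.0413786
SE(ȳ_st) = √0.0413786 = 0.203417

ȳ_st ≈ 10.75, SE ≈ 0.203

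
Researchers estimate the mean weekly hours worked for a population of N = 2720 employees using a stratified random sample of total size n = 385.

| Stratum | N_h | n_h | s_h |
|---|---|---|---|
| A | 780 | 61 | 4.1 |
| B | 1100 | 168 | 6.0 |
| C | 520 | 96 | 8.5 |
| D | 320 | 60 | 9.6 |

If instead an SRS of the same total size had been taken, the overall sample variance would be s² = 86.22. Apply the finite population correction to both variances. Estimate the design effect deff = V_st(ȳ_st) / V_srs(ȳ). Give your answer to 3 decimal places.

deff ≈ 0.470

V̂(ȳ_st) = Σ W_h² (1 − n_h/N_h) s_h²/n_h, with W_h = N_h/N and N = 2720:
  stratum A: (780/2720)²·(1 − 61/780)·4.1²/61 = 0.0208893
  stratum B: (1100/2720)²·(1 − 168/1100)·6.0²/168 = 0.0296937
  stratum C: (520/2720)²·(1 − 96/520)·8.5²/96 = 0.0224284
  stratum D: (320/2720)²·(1 − 60/320)·9.6²/60 = 0.0172734
V_st = 0.0902847
V_srs = (1 − 385/2720)·86.22/385 = 0.19225
deff = V_st / V_srs = 0.0902847/0.19225 = 0.4696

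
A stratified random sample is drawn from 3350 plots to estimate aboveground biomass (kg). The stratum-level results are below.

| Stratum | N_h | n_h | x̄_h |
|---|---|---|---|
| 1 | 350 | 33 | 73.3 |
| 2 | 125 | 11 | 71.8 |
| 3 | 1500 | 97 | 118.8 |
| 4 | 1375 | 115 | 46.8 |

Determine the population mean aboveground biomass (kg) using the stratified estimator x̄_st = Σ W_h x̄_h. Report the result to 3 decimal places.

x̄_st ≈ 82.740

N = Σ N_h = 3350. Stratum weights W_h = N_h/N.
x̄_st = (350·73.3 + 125·71.8 + 1500·118.8 + 1375·46.8) / 3350 = 82.74030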